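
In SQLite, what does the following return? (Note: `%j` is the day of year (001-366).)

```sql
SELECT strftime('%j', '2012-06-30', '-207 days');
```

340

First apply '-207 days': 2012-06-30 → 2011-12-06.
Day-of-year for 2011-12-06: days since 2011-01-01 inclusive = 340, zero-padded to 340.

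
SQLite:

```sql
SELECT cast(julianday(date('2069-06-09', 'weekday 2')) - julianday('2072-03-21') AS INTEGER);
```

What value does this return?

-1014

`weekday 2` advances to the next Tuesday; 2069-06-09 is a Sunday, so it moves forward to 2069-06-11.
19 days remain in June 2069 after the 11th (30 − 11).
Full months from July 2069 through February 2072 contribute their day counts.
Then 21 days into March 2072.
Total: 19 + 31 + 31 + 30 + 31 + 30 + 31 + 31 + 28 + 31 + 30 + 31 + 30 + 31 + 31 + 30 + 31 + 30 + 31 + 31 + 28 + 31 + 30 + 31 + 30 + 31 + 31 + 30 + 31 + 30 + 31 + 31 + 29 + 21 = 1014.
The subtraction is earlier − later, so the result is −1014 → -1014.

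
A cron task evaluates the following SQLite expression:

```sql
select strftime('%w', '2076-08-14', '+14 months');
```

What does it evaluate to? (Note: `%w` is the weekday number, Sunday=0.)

First apply '+14 months': 2076-08-14 → 2077-10-14.
2077-10-14 is a Thursday; with Sunday=0 that is 4.

4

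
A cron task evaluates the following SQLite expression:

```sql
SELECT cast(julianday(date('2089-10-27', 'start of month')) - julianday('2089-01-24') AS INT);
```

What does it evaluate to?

`start of month` rewinds 2089-10-27 to 2089-10-01.
7 days remain in January 2089 after the 24th (31 − 24).
Full months from February 2089 through September 2089 contribute their day counts.
Then 1 day into October 2089.
Total: 7 + 28 + 31 + 30 + 31 + 30 + 31 + 31 + 30 + 1 = 250.

250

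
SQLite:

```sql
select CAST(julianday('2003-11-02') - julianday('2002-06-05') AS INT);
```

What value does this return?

25 days remain in June 2002 after the 5th (30 − 5).
Full months from July 2002 through October 2003 contribute their day counts.
Then 2 days into November 2003.
Total: 25 + 31 + 31 + 30 + 31 + 30 + 31 + 31 + 28 + 31 + 30 + 31 + 30 + 31 + 31 + 30 + 31 + 2 = 515.

515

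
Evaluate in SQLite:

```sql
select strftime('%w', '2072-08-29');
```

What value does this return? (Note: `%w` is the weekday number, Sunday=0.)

2072-08-29 is a Monday; with Sunday=0 that is 1.

1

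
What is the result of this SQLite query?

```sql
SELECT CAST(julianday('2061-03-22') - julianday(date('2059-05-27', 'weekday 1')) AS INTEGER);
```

`weekday 1` advances to the next Monday; 2059-05-27 is a Tuesday, so it moves forward to 2059-06-02.
28 days remain in June 2059 after the 2nd (30 − 2).
Full months from July 2059 through February 2061 contribute their day counts.
Then 22 days into March 2061.
Total: 28 + 31 + 31 + 30 + 31 + 30 + 31 + 31 + 29 + 31 + 30 + 31 + 30 + 31 + 31 + 30 + 31 + 30 + 31 + 31 + 28 + 22 = 659.

659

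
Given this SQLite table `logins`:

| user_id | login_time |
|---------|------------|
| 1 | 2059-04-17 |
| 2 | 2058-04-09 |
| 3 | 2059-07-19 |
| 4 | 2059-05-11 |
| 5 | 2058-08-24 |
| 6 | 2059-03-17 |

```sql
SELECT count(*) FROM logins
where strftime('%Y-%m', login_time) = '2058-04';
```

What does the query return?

1

Rows with year-month 2058-04: 2058-04-09 → 1.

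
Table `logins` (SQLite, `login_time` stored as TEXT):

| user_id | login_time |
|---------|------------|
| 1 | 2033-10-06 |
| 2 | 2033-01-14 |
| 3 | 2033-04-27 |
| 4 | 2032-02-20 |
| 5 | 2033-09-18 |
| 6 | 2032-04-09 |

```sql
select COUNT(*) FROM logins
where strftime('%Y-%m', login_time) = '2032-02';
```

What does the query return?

Rows with year-month 2032-02: 2032-02-20 → 1.

1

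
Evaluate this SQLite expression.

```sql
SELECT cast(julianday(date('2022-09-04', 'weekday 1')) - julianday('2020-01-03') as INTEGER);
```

976

`weekday 1` advances to the next Monday; 2022-09-04 is a Sunday, so it moves forward to 2022-09-05.
28 days remain in January 2020 after the 3rd (31 − 3).
Full months from February 2020 through August 2022 contribute their day counts.
Then 5 days into September 2022.
Total: 28 + 29 + 31 + 30 + 31 + 30 + 31 + 31 + 30 + 31 + 30 + 31 + 31 + 28 + 31 + 30 + 31 + 30 + 31 + 31 + 30 + 31 + 30 + 31 + 31 + 28 + 31 + 30 + 31 + 30 + 31 + 31 + 5 = 976.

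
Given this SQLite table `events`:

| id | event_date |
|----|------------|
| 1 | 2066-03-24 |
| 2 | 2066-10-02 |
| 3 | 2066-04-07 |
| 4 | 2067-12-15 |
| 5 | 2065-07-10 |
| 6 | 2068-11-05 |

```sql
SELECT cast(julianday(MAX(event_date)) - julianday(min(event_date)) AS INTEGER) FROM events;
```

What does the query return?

MIN = 2065-07-10, MAX = 2068-11-05.
21 days remain in July 2065 after the 10th (31 − 10).
Full months from August 2065 through October 2068 contribute their day counts.
Then 5 days into November 2068.
Total: 21 + 31 + 30 + 31 + 30 + 31 + 31 + 28 + 31 + 30 + 31 + 30 + 31 + 31 + 30 + 31 + 30 + 31 + 31 + 28 + 31 + 30 + 31 + 30 + 31 + 31 + 30 + 31 + 30 + 31 + 31 + 29 + 31 + 30 + 31 + 30 + 31 + 31 + 30 + 31 + 5 = 1214.

1214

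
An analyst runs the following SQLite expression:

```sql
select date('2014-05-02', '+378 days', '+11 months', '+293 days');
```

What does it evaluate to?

Applying '+378 days' to 2014-05-02: counting 378 days forward gives 2015-05-15.
Adding +11 months to 2015-05-15 gives 2016-04-15.
Applying '+293 days' to 2016-04-15: counting 293 days forward gives 2017-02-02.

2017-02-02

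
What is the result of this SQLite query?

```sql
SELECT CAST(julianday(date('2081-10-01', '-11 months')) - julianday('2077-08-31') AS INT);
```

1158

Adding -11 months to 2081-10-01 gives 2080-11-01.
0 days remain in August 2077 after the 31st (31 − 31).
Full months from September 2077 through October 2080 contribute their day counts.
Then 1 day into November 2080.
Total: 0 + 30 + 31 + 30 + 31 + 31 + 28 + 31 + 30 + 31 + 30 + 31 + 31 + 30 + 31 + 30 + 31 + 31 + 28 + 31 + 30 + 31 + 30 + 31 + 31 + 30 + 31 + 30 + 31 + 31 + 29 + 31 + 30 + 31 + 30 + 31 + 31 + 30 + 31 + 1 = 1158.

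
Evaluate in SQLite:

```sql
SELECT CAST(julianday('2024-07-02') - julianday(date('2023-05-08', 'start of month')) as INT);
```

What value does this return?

428

`start of month` rewinds 2023-05-08 to 2023-05-01.
30 days remain in May 2023 after the 1st (31 − 1).
Full months from June 2023 through June 2024 contribute their day counts.
Then 2 days into July 2024.
Total: 30 + 30 + 31 + 31 + 30 + 31 + 30 + 31 + 31 + 29 + 31 + 30 + 31 + 30 + 2 = 428.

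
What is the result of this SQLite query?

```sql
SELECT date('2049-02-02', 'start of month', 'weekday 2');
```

2049-02-02

`start of month` rewinds 2049-02-02 to 2049-02-01.
`weekday 2` advances to the next Tuesday; 2049-02-01 is a Monday, so it moves forward to 2049-02-02.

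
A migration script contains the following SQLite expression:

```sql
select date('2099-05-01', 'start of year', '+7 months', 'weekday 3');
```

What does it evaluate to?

`start of year` rewinds 2099-05-01 to 2099-01-01.
Adding +7 months to 2099-01-01 gives 2099-08-01.
`weekday 3` advances to the next Wednesday; 2099-08-01 is a Saturday, so it moves forward to 2099-08-05.

2099-08-05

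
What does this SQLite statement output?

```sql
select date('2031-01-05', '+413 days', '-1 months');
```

Applying '+413 days' to 2031-01-05: counting 413 days forward gives 2032-02-22.
Adding -1 month to 2032-02-22 gives 2032-01-22.

2032-01-22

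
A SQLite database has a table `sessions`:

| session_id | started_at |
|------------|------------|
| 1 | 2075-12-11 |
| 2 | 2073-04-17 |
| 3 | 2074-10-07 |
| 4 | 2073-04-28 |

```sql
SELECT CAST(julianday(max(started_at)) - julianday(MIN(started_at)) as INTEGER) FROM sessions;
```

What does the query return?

MIN = 2073-04-17, MAX = 2075-12-11.
13 days remain in April 2073 after the 17th (30 − 17).
Full months from May 2073 through November 2075 contribute their day counts.
Then 11 days into December 2075.
Total: 13 + 31 + 30 + 31 + 31 + 30 + 31 + 30 + 31 + 31 + 28 + 31 + 30 + 31 + 30 + 31 + 31 + 30 + 31 + 30 + 31 + 31 + 28 + 31 + 30 + 31 + 30 + 31 + 31 + 30 + 31 + 30 + 11 = 968.

968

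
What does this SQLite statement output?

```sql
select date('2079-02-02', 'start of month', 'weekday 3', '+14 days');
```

2079-02-15

`start of month` rewinds 2079-02-02 to 2079-02-01.
`weekday 3` advances to the next Wednesday; 2079-02-01 is already a Wednesday, so it stays at 2079-02-01.
Advancing 14 more days within February lands on 2079-02-15.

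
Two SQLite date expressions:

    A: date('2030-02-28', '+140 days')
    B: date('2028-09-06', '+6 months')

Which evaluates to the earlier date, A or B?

B

A = 2030-07-18.
B = 2029-03-06.
B is earlier.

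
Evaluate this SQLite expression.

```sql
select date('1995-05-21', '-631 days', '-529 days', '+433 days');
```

Applying '-631 days' to 1995-05-21: counting 631 days back gives 1993-08-28.
Applying '-529 days' to 1993-08-28: counting 529 days back gives 1992-03-17.
Applying '+433 days' to 1992-03-17: counting 433 days forward gives 1993-05-24.

1993-05-24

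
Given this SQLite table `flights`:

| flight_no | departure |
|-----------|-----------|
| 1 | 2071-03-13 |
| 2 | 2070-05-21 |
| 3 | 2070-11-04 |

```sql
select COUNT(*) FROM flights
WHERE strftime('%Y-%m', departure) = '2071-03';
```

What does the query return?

1

Rows with year-month 2071-03: 2071-03-13 → 1.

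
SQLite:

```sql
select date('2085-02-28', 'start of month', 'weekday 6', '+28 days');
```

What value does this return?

2085-03-03

`start of month` rewinds 2085-02-28 to 2085-02-01.
`weekday 6` advances to the next Saturday; 2085-02-01 is a Thursday, so it moves forward to 2085-02-03.
February 2085 has 28 days; 25 remain after the 3rd, so 26 days reach 2085-03-01.
Advancing 2 more days within March lands on 2085-03-03.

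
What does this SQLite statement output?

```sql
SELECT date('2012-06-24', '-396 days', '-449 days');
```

2010-03-02

Applying '-396 days' to 2012-06-24: counting 396 days back gives 2011-05-25.
Applying '-449 days' to 2011-05-25: counting 449 days back gives 2010-03-02.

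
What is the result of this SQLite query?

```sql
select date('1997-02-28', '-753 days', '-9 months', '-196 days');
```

Applying '-753 days' to 1997-02-28: counting 753 days back gives 1995-02-06.
Adding -9 months to 1995-02-06 gives 1994-05-06.
Applying '-196 days' to 1994-05-06: counting 196 days back gives 1993-10-22.

1993-10-22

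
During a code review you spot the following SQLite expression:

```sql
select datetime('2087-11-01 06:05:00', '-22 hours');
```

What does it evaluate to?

-22 hours from 2087-11-01 06:05:00 is 2087-10-31 08:05:00 (crosses midnight).

2087-10-31 08:05:00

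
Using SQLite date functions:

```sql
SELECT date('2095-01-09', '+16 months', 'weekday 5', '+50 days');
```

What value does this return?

2096-06-30

Adding +16 months to 2095-01-09 gives 2096-05-09.
`weekday 5` advances to the next Friday; 2096-05-09 is a Wednesday, so it moves forward to 2096-05-11.
Applying '+50 days' to 2096-05-11: counting 50 days forward gives 2096-06-30.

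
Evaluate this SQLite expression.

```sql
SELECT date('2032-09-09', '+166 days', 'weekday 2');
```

Applying '+166 days' to 2032-09-09: counting 166 days forward gives 2033-02-22.
`weekday 2` advances to the next Tuesday; 2033-02-22 is already a Tuesday, so it stays at 2033-02-22.

2033-02-22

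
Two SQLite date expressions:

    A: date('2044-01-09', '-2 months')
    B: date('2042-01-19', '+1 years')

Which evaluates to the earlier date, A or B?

A = 2043-11-09.
B = 2043-01-19.
B is earlier.

B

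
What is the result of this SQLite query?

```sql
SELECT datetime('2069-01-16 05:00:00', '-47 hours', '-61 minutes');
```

-47 hours from 2069-01-16 05:00:00 is 2069-01-14 06:00:00 (crosses midnight).
61 minutes = 1h 1m; -61 minutes from 2069-01-14 06:00:00 is 2069-01-14 04:59:00.

2069-01-14 04:59:00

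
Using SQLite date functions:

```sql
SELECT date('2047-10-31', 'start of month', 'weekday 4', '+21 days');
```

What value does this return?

2047-10-24

`start of month` rewinds 2047-10-31 to 2047-10-01.
`weekday 4` advances to the next Thursday; 2047-10-01 is a Tuesday, so it moves forward to 2047-10-03.
Advancing 21 more days within October lands on 2047-10-24.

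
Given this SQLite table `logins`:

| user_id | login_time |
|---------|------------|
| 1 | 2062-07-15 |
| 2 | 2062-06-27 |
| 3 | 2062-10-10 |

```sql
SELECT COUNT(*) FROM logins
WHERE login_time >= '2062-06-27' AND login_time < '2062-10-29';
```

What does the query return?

Rows in [2062-06-27, 2062-10-29): 2062-07-15, 2062-06-27, 2062-10-10 → 3 rows.

3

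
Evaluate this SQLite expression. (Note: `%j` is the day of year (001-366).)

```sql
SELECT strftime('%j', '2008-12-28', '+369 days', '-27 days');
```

First apply '+369 days', '-27 days': 2008-12-28 → 2009-12-05.
Day-of-year for 2009-12-05: days since 2009-01-01 inclusive = 339, zero-padded to 339.

339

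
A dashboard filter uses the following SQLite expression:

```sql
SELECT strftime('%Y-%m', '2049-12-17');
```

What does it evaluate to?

`%Y-%m` extracts the year-month: 2049-12.

2049-12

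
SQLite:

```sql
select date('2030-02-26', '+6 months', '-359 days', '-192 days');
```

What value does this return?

2029-02-21

Adding +6 months to 2030-02-26 gives 2030-08-26.
Applying '-359 days' to 2030-08-26: counting 359 days back gives 2029-09-01.
Applying '-192 days' to 2029-09-01: counting 192 days back gives 2029-02-21.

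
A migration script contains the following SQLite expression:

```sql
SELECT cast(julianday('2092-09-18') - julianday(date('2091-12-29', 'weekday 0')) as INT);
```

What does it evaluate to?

`weekday 0` advances to the next Sunday; 2091-12-29 is a Saturday, so it moves forward to 2091-12-30.
1 day remains in December 2091 after the 30th (31 − 30).
Full months from January 2092 through August 2092 contribute their day counts.
Then 18 days into September 2092.
Total: 1 + 31 + 29 + 31 + 30 + 31 + 30 + 31 + 31 + 18 = 263.

263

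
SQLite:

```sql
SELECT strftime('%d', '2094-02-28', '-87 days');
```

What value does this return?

First apply '-87 days': 2094-02-28 → 2093-12-03.
`%d` extracts the 2-digit day of month: 03.

03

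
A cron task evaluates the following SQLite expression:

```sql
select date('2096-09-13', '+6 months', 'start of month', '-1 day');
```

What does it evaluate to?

Adding +6 months to 2096-09-13 gives 2097-03-13.
`start of month` rewinds 2097-03-13 to 2097-03-01.
Going back 1 day from 2097-03-01 reaches 2097-02-28 (last day of February, 28 days).

2097-02-28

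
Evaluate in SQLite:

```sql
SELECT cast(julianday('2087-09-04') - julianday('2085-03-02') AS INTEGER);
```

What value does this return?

916

29 days remain in March 2085 after the 2nd (31 − 2).
Full months from April 2085 through August 2087 contribute their day counts.
Then 4 days into September 2087.
Total: 29 + 30 + 31 + 30 + 31 + 31 + 30 + 31 + 30 + 31 + 31 + 28 + 31 + 30 + 31 + 30 + 31 + 31 + 30 + 31 + 30 + 31 + 31 + 28 + 31 + 30 + 31 + 30 + 31 + 31 + 4 = 916.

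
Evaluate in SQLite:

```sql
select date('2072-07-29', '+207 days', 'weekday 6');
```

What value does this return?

Applying '+207 days' to 2072-07-29: counting 207 days forward gives 2073-02-21.
`weekday 6` advances to the next Saturday; 2073-02-21 is a Tuesday, so it moves forward to 2073-02-25.

2073-02-25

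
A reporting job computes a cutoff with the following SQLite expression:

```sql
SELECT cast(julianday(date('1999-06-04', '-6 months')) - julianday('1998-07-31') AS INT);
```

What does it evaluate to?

Adding -6 months to 1999-06-04 gives 1998-12-04.
0 days remain in July 1998 after the 31st (31 − 31).
August 1998: 31 days.
September 1998: 30 days.
October 1998: 31 days.
November 1998: 30 days.
Then 4 days into December 1998.
Total: 0 + 31 + 30 + 31 + 30 + 4 = 126.

126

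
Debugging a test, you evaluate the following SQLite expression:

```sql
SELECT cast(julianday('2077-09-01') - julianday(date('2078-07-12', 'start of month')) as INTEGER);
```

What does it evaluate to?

-303

`start of month` rewinds 2078-07-12 to 2078-07-01.
29 days remain in September 2077 after the 1st (30 − 1).
Full months from October 2077 through June 2078 contribute their day counts.
Then 1 day into July 2078.
Total: 29 + 31 + 30 + 31 + 31 + 28 + 31 + 30 + 31 + 30 + 1 = 303.
The subtraction is earlier − later, so the result is −303 → -303.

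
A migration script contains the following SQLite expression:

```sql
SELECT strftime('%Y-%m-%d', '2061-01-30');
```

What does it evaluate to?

2061-01-30

`%Y-%m-%d` extracts the ISO date: 2061-01-30.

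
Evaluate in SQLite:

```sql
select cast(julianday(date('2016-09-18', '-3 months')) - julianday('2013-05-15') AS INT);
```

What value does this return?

1130

Adding -3 months to 2016-09-18 gives 2016-06-18.
16 days remain in May 2013 after the 15th (31 − 15).
Full months from June 2013 through May 2016 contribute their day counts.
Then 18 days into June 2016.
Total: 16 + 30 + 31 + 31 + 30 + 31 + 30 + 31 + 31 + 28 + 31 + 30 + 31 + 30 + 31 + 31 + 30 + 31 + 30 + 31 + 31 + 28 + 31 + 30 + 31 + 30 + 31 + 31 + 30 + 31 + 30 + 31 + 31 + 29 + 31 + 30 + 31 + 18 = 1130.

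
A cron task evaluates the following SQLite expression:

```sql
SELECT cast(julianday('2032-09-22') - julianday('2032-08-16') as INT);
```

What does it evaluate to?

15 days remain in August 2032 after the 16th (31 − 16).
Then 22 days into September 2032.
Total: 15 + 22 = 37.

37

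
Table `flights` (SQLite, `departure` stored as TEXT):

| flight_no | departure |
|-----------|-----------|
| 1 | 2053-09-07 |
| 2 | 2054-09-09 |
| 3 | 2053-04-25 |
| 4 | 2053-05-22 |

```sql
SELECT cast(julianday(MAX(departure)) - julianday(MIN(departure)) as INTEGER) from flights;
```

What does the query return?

502

MIN = 2053-04-25, MAX = 2054-09-09.
5 days remain in April 2053 after the 25th (30 − 25).
Full months from May 2053 through August 2054 contribute their day counts.
Then 9 days into September 2054.
Total: 5 + 31 + 30 + 31 + 31 + 30 + 31 + 30 + 31 + 31 + 28 + 31 + 30 + 31 + 30 + 31 + 31 + 9 = 502.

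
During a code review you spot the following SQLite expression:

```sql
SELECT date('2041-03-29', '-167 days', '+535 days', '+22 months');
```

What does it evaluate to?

2044-02-01

Applying '-167 days' to 2041-03-29: counting 167 days back gives 2040-10-13.
Applying '+535 days' to 2040-10-13: counting 535 days forward gives 2042-04-01.
Adding +22 months to 2042-04-01 gives 2044-02-01.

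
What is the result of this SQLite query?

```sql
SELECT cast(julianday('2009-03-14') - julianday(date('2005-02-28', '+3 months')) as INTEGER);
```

Adding +3 months to 2005-02-28 gives 2005-05-28.
3 days remain in May 2005 after the 28th (31 − 28).
Full months from June 2005 through February 2009 contribute their day counts.
Then 14 days into March 2009.
Total: 3 + 30 + 31 + 31 + 30 + 31 + 30 + 31 + 31 + 28 + 31 + 30 + 31 + 30 + 31 + 31 + 30 + 31 + 30 + 31 + 31 + 28 + 31 + 30 + 31 + 30 + 31 + 31 + 30 + 31 + 30 + 31 + 31 + 29 + 31 + 30 + 31 + 30 + 31 + 31 + 30 + 31 + 30 + 31 + 31 + 28 + 14 = 1386.

1386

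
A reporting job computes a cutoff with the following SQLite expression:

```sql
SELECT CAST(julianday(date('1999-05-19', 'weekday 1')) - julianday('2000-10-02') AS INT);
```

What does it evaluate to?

`weekday 1` advances to the next Monday; 1999-05-19 is a Wednesday, so it moves forward to 1999-05-24.
7 days remain in May 1999 after the 24th (31 − 24).
Full months from June 1999 through September 2000 contribute their day counts.
Then 2 days into October 2000.
Total: 7 + 30 + 31 + 31 + 30 + 31 + 30 + 31 + 31 + 29 + 31 + 30 + 31 + 30 + 31 + 31 + 30 + 2 = 497.
The subtraction is earlier − later, so the result is −497 → -497.

-497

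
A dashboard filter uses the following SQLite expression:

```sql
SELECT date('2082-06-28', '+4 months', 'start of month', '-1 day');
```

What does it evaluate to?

2082-09-30

Adding +4 months to 2082-06-28 gives 2082-10-28.
`start of month` rewinds 2082-10-28 to 2082-10-01.
Going back 1 day from 2082-10-01 reaches 2082-09-30 (last day of September, 30 days).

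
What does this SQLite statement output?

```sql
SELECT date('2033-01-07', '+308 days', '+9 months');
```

2034-08-11

Applying '+308 days' to 2033-01-07: counting 308 days forward gives 2033-11-11.
Adding +9 months to 2033-11-11 gives 2034-08-11.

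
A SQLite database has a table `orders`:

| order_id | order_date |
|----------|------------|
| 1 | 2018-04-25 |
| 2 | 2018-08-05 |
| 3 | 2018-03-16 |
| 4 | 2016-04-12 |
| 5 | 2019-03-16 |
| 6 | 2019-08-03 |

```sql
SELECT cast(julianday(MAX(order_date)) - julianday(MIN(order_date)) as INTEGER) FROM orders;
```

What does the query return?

MIN = 2016-04-12, MAX = 2019-08-03.
18 days remain in April 2016 after the 12th (30 − 12).
Full months from May 2016 through July 2019 contribute their day counts.
Then 3 days into August 2019.
Total: 18 + 31 + 30 + 31 + 31 + 30 + 31 + 30 + 31 + 31 + 28 + 31 + 30 + 31 + 30 + 31 + 31 + 30 + 31 + 30 + 31 + 31 + 28 + 31 + 30 + 31 + 30 + 31 + 31 + 30 + 31 + 30 + 31 + 31 + 28 + 31 + 30 + 31 + 30 + 31 + 3 = 1208.

1208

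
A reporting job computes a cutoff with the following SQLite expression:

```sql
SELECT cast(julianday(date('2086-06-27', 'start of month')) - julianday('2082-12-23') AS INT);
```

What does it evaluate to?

`start of month` rewinds 2086-06-27 to 2086-06-01.
8 days remain in December 2082 after the 23rd (31 − 23).
Full months from January 2083 through May 2086 contribute their day counts.
Then 1 day into June 2086.
Total: 8 + 31 + 28 + 31 + 30 + 31 + 30 + 31 + 31 + 30 + 31 + 30 + 31 + 31 + 29 + 31 + 30 + 31 + 30 + 31 + 31 + 30 + 31 + 30 + 31 + 31 + 28 + 31 + 30 + 31 + 30 + 31 + 31 + 30 + 31 + 30 + 31 + 31 + 28 + 31 + 30 + 31 + 1 = 1256.

1256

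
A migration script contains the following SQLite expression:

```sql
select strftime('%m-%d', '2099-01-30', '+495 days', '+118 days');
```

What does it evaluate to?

10-05

First apply '+495 days', '+118 days': 2099-01-30 → 2100-10-05.
`%m-%d` extracts the month-day: 10-05.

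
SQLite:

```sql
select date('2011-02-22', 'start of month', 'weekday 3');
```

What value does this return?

`start of month` rewinds 2011-02-22 to 2011-02-01.
`weekday 3` advances to the next Wednesday; 2011-02-01 is a Tuesday, so it moves forward to 2011-02-02.

2011-02-02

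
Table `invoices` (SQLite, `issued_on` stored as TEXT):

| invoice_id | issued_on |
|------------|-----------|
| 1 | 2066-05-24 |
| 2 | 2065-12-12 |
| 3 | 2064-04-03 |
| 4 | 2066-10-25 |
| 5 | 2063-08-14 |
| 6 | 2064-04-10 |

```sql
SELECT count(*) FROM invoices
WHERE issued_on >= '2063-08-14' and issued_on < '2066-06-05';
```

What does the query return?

Rows in [2063-08-14, 2066-06-05): 2066-05-24, 2065-12-12, 2064-04-03, 2063-08-14, 2064-04-10 → 5 rows.

5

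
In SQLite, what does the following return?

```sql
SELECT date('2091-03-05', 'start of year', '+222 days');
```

2091-08-11

`start of year` rewinds 2091-03-05 to 2091-01-01.
Applying '+222 days' to 2091-01-01: counting 222 days forward gives 2091-08-11.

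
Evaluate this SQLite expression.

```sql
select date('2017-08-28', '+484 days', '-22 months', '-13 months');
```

Applying '+484 days' to 2017-08-28: counting 484 days forward gives 2018-12-25.
Adding -22 months to 2018-12-25 gives 2017-02-25.
Adding -13 months to 2017-02-25 gives 2016-01-25.

2016-01-25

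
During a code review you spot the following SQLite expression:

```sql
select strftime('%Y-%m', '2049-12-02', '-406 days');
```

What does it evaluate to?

First apply '-406 days': 2049-12-02 → 2048-10-22.
`%Y-%m` extracts the year-month: 2048-10.

2048-10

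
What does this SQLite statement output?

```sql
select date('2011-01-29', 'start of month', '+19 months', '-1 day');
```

`start of month` rewinds 2011-01-29 to 2011-01-01.
Adding +19 months to 2011-01-01 gives 2012-08-01.
Going back 1 day from 2012-08-01 reaches 2012-07-31 (last day of July, 31 days).

2012-07-31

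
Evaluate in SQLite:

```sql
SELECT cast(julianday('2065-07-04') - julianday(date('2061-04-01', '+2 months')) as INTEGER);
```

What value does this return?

1494

Adding +2 months to 2061-04-01 gives 2061-06-01.
29 days remain in June 2061 after the 1st (30 − 1).
Full months from July 2061 through June 2065 contribute their day counts.
Then 4 days into July 2065.
Total: 29 + 31 + 31 + 30 + 31 + 30 + 31 + 31 + 28 + 31 + 30 + 31 + 30 + 31 + 31 + 30 + 31 + 30 + 31 + 31 + 28 + 31 + 30 + 31 + 30 + 31 + 31 + 30 + 31 + 30 + 31 + 31 + 29 + 31 + 30 + 31 + 30 + 31 + 31 + 30 + 31 + 30 + 31 + 31 + 28 + 31 + 30 + 31 + 30 + 4 = 1494.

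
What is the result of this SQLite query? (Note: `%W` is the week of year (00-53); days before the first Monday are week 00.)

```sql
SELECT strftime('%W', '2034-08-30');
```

35

2034-08-30 is a Wednesday. SQLite's %W counts Mondays since the year started; the result is 35.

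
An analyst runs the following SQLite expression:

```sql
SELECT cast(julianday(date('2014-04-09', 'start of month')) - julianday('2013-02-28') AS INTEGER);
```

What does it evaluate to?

`start of month` rewinds 2014-04-09 to 2014-04-01.
0 days remain in February 2013 after the 28th (28 − 28).
Full months from March 2013 through March 2014 contribute their day counts.
Then 1 day into April 2014.
Total: 0 + 31 + 30 + 31 + 30 + 31 + 31 + 30 + 31 + 30 + 31 + 31 + 28 + 31 + 1 = 397.

397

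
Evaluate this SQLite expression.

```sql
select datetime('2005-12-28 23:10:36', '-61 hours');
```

-61 hours from 2005-12-28 23:10:36 is 2005-12-26 10:10:36 (crosses midnight).

2005-12-26 10:10:36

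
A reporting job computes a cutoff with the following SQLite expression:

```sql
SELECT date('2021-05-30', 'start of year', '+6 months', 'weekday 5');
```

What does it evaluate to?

`start of year` rewinds 2021-05-30 to 2021-01-01.
Adding +6 months to 2021-01-01 gives 2021-07-01.
`weekday 5` advances to the next Friday; 2021-07-01 is a Thursday, so it moves forward to 2021-07-02.

2021-07-02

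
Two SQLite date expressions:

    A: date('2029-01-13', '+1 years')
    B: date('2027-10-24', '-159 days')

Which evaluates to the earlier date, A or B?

B

A = 2030-01-13.
B = 2027-05-18.
B is earlier.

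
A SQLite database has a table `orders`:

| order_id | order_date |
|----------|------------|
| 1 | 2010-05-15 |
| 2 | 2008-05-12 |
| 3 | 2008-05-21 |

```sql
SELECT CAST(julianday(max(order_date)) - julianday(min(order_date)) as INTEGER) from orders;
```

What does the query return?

MIN = 2008-05-12, MAX = 2010-05-15.
19 days remain in May 2008 after the 12th (31 − 12).
Full months from June 2008 through April 2010 contribute their day counts.
Then 15 days into May 2010.
Total: 19 + 30 + 31 + 31 + 30 + 31 + 30 + 31 + 31 + 28 + 31 + 30 + 31 + 30 + 31 + 31 + 30 + 31 + 30 + 31 + 31 + 28 + 31 + 30 + 15 = 733.

733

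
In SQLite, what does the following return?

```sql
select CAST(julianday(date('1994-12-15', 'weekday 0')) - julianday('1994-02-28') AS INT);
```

293

`weekday 0` advances to the next Sunday; 1994-12-15 is a Thursday, so it moves forward to 1994-12-18.
0 days remain in February 1994 after the 28th (28 − 28).
Full months from March 1994 through November 1994 contribute their day counts.
Then 18 days into December 1994.
Total: 0 + 31 + 30 + 31 + 30 + 31 + 31 + 30 + 31 + 30 + 18 = 293.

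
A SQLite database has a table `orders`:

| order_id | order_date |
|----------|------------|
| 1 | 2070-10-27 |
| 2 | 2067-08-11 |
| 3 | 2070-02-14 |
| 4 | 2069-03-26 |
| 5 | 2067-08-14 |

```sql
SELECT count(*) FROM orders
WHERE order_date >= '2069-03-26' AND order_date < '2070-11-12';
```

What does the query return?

3

Rows in [2069-03-26, 2070-11-12): 2070-10-27, 2070-02-14, 2069-03-26 → 3 rows.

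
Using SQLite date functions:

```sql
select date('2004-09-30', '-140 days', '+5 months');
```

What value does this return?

2004-10-13

Applying '-140 days' to 2004-09-30: counting 140 days back gives 2004-05-13.
Adding +5 months to 2004-05-13 gives 2004-10-13.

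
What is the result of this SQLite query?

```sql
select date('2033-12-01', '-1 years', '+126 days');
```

2033-04-06

Adding -1 year to 2033-12-01 gives 2032-12-01.
Applying '+126 days' to 2032-12-01: counting 126 days forward gives 2033-04-06.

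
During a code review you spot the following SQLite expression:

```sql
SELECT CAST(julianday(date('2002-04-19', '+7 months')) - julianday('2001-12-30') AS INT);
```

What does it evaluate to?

324

Adding +7 months to 2002-04-19 gives 2002-11-19.
1 day remains in December 2001 after the 30th (31 − 30).
Full months from January 2002 through October 2002 contribute their day counts.
Then 19 days into November 2002.
Total: 1 + 31 + 28 + 31 + 30 + 31 + 30 + 31 + 31 + 30 + 31 + 19 = 324.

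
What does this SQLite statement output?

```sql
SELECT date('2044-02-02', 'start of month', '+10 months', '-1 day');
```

`start of month` rewinds 2044-02-02 to 2044-02-01.
Adding +10 months to 2044-02-01 gives 2044-12-01.
Going back 1 day from 2044-12-01 reaches 2044-11-30 (last day of November, 30 days).

2044-11-30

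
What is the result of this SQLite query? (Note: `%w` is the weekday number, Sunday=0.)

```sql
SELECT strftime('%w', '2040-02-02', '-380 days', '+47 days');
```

0

First apply '-380 days', '+47 days': 2040-02-02 → 2039-03-06.
2039-03-06 is a Sunday; with Sunday=0 that is 0.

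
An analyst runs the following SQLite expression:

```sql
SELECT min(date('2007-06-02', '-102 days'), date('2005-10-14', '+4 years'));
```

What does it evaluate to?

date('2007-06-02', '-102 days') → 2007-02-20.
date('2005-10-14', '+4 years') → 2009-10-14.
Earlier of the two is 2007-02-20.

2007-02-20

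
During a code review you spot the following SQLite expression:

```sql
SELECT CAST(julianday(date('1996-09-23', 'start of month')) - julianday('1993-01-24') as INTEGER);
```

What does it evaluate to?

1316

`start of month` rewinds 1996-09-23 to 1996-09-01.
7 days remain in January 1993 after the 24th (31 − 24).
Full months from February 1993 through August 1996 contribute their day counts.
Then 1 day into September 1996.
Total: 7 + 28 + 31 + 30 + 31 + 30 + 31 + 31 + 30 + 31 + 30 + 31 + 31 + 28 + 31 + 30 + 31 + 30 + 31 + 31 + 30 + 31 + 30 + 31 + 31 + 28 + 31 + 30 + 31 + 30 + 31 + 31 + 30 + 31 + 30 + 31 + 31 + 29 + 31 + 30 + 31 + 30 + 31 + 31 + 1 = 1316.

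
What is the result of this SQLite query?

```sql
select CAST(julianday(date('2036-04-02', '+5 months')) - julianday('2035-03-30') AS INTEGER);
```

Adding +5 months to 2036-04-02 gives 2036-09-02.
1 day remains in March 2035 after the 30th (31 − 30).
Full months from April 2035 through August 2036 contribute their day counts.
Then 2 days into September 2036.
Total: 1 + 30 + 31 + 30 + 31 + 31 + 30 + 31 + 30 + 31 + 31 + 29 + 31 + 30 + 31 + 30 + 31 + 31 + 2 = 522.

522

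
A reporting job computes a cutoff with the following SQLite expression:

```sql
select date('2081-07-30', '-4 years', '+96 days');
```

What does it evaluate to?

Adding -4 years to 2081-07-30 gives 2077-07-30.
Applying '+96 days' to 2077-07-30: counting 96 days forward gives 2077-11-03.

2077-11-03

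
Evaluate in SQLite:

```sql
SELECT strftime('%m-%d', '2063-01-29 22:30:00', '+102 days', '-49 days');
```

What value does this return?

03-23

First apply '+102 days', '-49 days': 2063-01-29 22:30:00 → 2063-03-23 22:30:00.
`%m-%d` extracts the month-day: 03-23.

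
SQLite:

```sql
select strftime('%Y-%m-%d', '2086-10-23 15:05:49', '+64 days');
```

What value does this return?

First apply '+64 days': 2086-10-23 15:05:49 → 2086-12-26 15:05:49.
`%Y-%m-%d` extracts the ISO date: 2086-12-26.

2086-12-26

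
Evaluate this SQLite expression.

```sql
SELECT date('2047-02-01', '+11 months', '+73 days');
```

2048-03-14

Adding +11 months to 2047-02-01 gives 2048-01-01.
Applying '+73 days' to 2048-01-01: counting 73 days forward gives 2048-03-14.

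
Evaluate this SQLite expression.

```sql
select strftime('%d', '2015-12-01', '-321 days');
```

14

First apply '-321 days': 2015-12-01 → 2015-01-14.
`%d` extracts the 2-digit day of month: 14.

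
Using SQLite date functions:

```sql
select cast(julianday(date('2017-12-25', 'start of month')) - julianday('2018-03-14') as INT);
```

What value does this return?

-103

`start of month` rewinds 2017-12-25 to 2017-12-01.
30 days remain in December 2017 after the 1st (31 − 1).
January 2018: 31 days.
February 2018: 28 days.
Then 14 days into March 2018.
Total: 30 + 31 + 28 + 14 = 103.
The subtraction is earlier − later, so the result is −103 → -103.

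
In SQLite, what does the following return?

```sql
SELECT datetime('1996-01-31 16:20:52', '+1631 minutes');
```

1996-02-01 19:31:52

1631 minutes = 27h 11m; +1631 minutes from 1996-01-31 16:20:52 is 1996-02-01 19:31:52 (crosses midnight).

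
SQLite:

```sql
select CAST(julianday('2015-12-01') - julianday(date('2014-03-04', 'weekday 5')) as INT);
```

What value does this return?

`weekday 5` advances to the next Friday; 2014-03-04 is a Tuesday, so it moves forward to 2014-03-07.
24 days remain in March 2014 after the 7th (31 − 7).
Full months from April 2014 through November 2015 contribute their day counts.
Then 1 day into December 2015.
Total: 24 + 30 + 31 + 30 + 31 + 31 + 30 + 31 + 30 + 31 + 31 + 28 + 31 + 30 + 31 + 30 + 31 + 31 + 30 + 31 + 30 + 1 = 634.

634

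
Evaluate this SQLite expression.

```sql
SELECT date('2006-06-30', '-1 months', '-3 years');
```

2003-05-30

Adding -1 month to 2006-06-30 gives 2006-05-30.
Adding -3 years to 2006-05-30 gives 2003-05-30.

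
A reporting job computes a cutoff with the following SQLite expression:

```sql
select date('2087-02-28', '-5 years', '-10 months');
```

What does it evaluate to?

2081-04-28

Adding -5 years to 2087-02-28 gives 2082-02-28.
Adding -10 months to 2082-02-28 gives 2081-04-28.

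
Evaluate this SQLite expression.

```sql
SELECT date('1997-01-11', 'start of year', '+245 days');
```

`start of year` rewinds 1997-01-11 to 1997-01-01.
Applying '+245 days' to 1997-01-01: counting 245 days forward gives 1997-09-03.

1997-09-03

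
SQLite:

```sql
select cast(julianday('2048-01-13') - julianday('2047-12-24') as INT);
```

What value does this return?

20

7 days remain in December 2047 after the 24th (31 − 24).
Then 13 days into January 2048.
Total: 7 + 13 = 20.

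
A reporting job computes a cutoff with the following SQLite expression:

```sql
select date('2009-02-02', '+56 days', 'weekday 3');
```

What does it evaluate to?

2009-04-01

Applying '+56 days' to 2009-02-02: counting 56 days forward gives 2009-03-30.
`weekday 3` advances to the next Wednesday; 2009-03-30 is a Monday, so it moves forward to 2009-04-01.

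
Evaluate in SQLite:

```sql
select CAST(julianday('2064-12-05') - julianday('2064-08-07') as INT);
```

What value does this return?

120

24 days remain in August 2064 after the 7th (31 − 7).
September 2064: 30 days.
October 2064: 31 days.
November 2064: 30 days.
Then 5 days into December 2064.
Total: 24 + 30 + 31 + 30 + 5 = 120.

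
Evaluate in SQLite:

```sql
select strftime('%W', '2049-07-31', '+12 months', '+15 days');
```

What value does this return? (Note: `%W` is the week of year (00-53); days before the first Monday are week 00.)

33

First apply '+12 months', '+15 days': 2049-07-31 → 2050-08-15.
2050-08-15 is a Monday. SQLite's %W counts Mondays since the year started; the result is 33.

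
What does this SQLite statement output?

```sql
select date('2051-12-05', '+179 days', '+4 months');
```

2052-10-01

Applying '+179 days' to 2051-12-05: counting 179 days forward gives 2052-06-01.
Adding +4 months to 2052-06-01 gives 2052-10-01.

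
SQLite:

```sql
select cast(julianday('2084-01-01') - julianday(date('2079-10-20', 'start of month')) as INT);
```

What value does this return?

`start of month` rewinds 2079-10-20 to 2079-10-01.
30 days remain in October 2079 after the 1st (31 − 1).
Full months from November 2079 through December 2083 contribute their day counts.
Then 1 day into January 2084.
Total: 30 + 30 + 31 + 31 + 29 + 31 + 30 + 31 + 30 + 31 + 31 + 30 + 31 + 30 + 31 + 31 + 28 + 31 + 30 + 31 + 30 + 31 + 31 + 30 + 31 + 30 + 31 + 31 + 28 + 31 + 30 + 31 + 30 + 31 + 31 + 30 + 31 + 30 + 31 + 31 + 28 + 31 + 30 + 31 + 30 + 31 + 31 + 30 + 31 + 30 + 31 + 1 = 1553.

1553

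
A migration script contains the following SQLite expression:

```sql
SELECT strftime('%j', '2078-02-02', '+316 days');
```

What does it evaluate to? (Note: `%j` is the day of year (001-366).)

First apply '+316 days': 2078-02-02 → 2078-12-15.
Day-of-year for 2078-12-15: days since 2078-01-01 inclusive = 349, zero-padded to 349.

349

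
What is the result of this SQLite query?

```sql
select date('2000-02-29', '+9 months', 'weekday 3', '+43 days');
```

Adding +9 months to 2000-02-29 gives 2000-11-29.
`weekday 3` advances to the next Wednesday; 2000-11-29 is already a Wednesday, so it stays at 2000-11-29.
Applying '+43 days' to 2000-11-29: counting 43 days forward gives 2001-01-11.

2001-01-11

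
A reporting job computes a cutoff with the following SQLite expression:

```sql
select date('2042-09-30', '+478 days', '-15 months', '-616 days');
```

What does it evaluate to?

2041-02-12

Applying '+478 days' to 2042-09-30: counting 478 days forward gives 2044-01-21.
Adding -15 months to 2044-01-21 gives 2042-10-21.
Applying '-616 days' to 2042-10-21: counting 616 days back gives 2041-02-12.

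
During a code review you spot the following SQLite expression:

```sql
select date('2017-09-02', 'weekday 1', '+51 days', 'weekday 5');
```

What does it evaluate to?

2017-10-27

`weekday 1` advances to the next Monday; 2017-09-02 is a Saturday, so it moves forward to 2017-09-04.
Applying '+51 days' to 2017-09-04: counting 51 days forward gives 2017-10-25.
`weekday 5` advances to the next Friday; 2017-10-25 is a Wednesday, so it moves forward to 2017-10-27.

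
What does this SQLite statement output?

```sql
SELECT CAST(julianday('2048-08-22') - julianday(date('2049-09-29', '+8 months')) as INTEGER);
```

Adding +8 months to 2049-09-29 gives 2050-05-29.
9 days remain in August 2048 after the 22nd (31 − 22).
Full months from September 2048 through April 2050 contribute their day counts.
Then 29 days into May 2050.
Total: 9 + 30 + 31 + 30 + 31 + 31 + 28 + 31 + 30 + 31 + 30 + 31 + 31 + 30 + 31 + 30 + 31 + 31 + 28 + 31 + 30 + 29 = 645.
The subtraction is earlier − later, so the result is −645 → -645.

-645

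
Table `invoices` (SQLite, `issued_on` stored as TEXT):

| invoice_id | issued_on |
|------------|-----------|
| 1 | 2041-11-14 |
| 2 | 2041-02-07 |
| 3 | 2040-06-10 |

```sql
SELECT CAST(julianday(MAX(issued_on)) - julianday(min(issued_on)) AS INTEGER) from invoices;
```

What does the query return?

MIN = 2040-06-10, MAX = 2041-11-14.
20 days remain in June 2040 after the 10th (30 − 10).
Full months from July 2040 through October 2041 contribute their day counts.
Then 14 days into November 2041.
Total: 20 + 31 + 31 + 30 + 31 + 30 + 31 + 31 + 28 + 31 + 30 + 31 + 30 + 31 + 31 + 30 + 31 + 14 = 522.

522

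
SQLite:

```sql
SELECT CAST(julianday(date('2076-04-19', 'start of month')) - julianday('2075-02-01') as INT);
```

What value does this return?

425

`start of month` rewinds 2076-04-19 to 2076-04-01.
27 days remain in February 2075 after the 1st (28 − 1).
Full months from March 2075 through March 2076 contribute their day counts.
Then 1 day into April 2076.
Total: 27 + 31 + 30 + 31 + 30 + 31 + 31 + 30 + 31 + 30 + 31 + 31 + 29 + 31 + 1 = 425.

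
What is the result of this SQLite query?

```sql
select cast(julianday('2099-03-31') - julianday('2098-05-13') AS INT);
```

322

18 days remain in May 2098 after the 13th (31 − 13).
Full months from June 2098 through February 2099 contribute their day counts.
Then 31 days into March 2099.
Total: 18 + 30 + 31 + 31 + 30 + 31 + 30 + 31 + 31 + 28 + 31 = 322.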